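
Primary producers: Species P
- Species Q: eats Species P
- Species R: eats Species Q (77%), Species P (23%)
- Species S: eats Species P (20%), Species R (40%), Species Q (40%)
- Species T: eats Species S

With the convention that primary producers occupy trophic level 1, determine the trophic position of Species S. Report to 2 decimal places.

Species Q: 1 + 1 = 2
Species R: 1 + (0.77×2 + 0.23×1) = 2.77
Species S: 1 + (0.2×1 + 0.4×2.77 + 0.4×2) = 3.108
Species T: 1 + 3.108 = 4.108

3.11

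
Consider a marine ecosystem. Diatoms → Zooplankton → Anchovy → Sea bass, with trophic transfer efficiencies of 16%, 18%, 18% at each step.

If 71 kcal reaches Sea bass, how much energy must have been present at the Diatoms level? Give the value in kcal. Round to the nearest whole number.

13696 kcal

Cumulative transfer efficiency: 0.16 × 0.18 × 0.18 = 0.005184
Diatoms energy = 71 / 0.005184 = 13696 kcal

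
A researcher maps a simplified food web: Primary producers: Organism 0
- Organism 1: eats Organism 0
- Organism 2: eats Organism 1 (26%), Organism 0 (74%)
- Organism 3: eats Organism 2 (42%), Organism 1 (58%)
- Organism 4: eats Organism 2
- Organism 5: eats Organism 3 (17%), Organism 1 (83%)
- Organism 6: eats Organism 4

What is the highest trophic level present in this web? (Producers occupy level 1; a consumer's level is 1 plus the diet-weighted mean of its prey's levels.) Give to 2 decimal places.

Organism 1: 1 + 1 = 2
Organism 2: 1 + (0.26×2 + 0.74×1) = 2.26
Organism 3: 1 + (0.42×2.26 + 0.58×2) = 3.1092
Organism 4: 1 + 2.26 = 3.26
Organism 5: 1 + (0.17×3.1092 + 0.83×2) = 3.188564
Organism 6: 1 + 3.26 = 4.26

4.26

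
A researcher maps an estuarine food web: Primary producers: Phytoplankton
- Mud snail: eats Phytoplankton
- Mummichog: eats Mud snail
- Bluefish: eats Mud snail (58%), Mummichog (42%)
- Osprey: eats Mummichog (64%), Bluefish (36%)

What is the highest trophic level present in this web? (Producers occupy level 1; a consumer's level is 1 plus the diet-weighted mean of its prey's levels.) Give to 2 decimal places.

4.15

Mud snail: 1 + 1 = 2
Mummichog: 1 + 2 = 3
Bluefish: 1 + (0.58×2 + 0.42×3) = 3.42
Osprey: 1 + (0.64×3 + 0.36×3.42) = 4.1512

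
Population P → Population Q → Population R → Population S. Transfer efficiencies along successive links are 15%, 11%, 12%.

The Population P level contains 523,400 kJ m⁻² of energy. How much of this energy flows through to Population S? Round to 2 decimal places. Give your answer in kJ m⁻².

1036.33 kJ m⁻²

Population Q: 523400 × 0.15 = 78510 kJ m⁻²
Population R: 78510 × 0.11 = 8636.1 kJ m⁻²
Population S: 8636.1 × 0.12 = 1036.332 kJ m⁻²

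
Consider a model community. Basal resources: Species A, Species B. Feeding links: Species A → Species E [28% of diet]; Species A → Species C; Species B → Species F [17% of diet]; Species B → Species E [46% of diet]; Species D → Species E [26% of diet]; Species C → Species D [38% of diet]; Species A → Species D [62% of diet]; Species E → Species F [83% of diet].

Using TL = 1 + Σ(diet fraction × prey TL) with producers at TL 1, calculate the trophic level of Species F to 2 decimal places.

3.13

Species C: 1 + 1 = 2
Species D: 1 + (0.62×1 + 0.38×2) = 2.38
Species E: 1 + (0.26×2.38 + 0.46×1 + 0.28×1) = 2.3588
Species F: 1 + (0.83×2.3588 + 0.17×1) = 3.127804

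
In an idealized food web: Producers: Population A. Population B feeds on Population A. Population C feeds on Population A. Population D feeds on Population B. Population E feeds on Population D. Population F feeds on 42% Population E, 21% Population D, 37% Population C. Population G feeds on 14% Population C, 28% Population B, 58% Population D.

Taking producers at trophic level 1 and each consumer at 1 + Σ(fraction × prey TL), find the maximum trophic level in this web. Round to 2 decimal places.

4.05

Population B: 1 + 1 = 2
Population C: 1 + 1 = 2
Population D: 1 + 2 = 3
Population E: 1 + 3 = 4
Population F: 1 + (0.42×4 + 0.21×3 + 0.37×2) = 4.05
Population G: 1 + (0.14×2 + 0.28×2 + 0.58×3) = 3.58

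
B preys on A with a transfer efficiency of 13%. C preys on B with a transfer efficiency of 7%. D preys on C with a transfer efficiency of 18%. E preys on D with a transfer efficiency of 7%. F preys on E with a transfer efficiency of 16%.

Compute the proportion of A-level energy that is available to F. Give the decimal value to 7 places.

0.0000183

Product of link efficiencies: 0.13 × 0.07 × 0.18 × 0.07 × 0.16 = 0.0000183456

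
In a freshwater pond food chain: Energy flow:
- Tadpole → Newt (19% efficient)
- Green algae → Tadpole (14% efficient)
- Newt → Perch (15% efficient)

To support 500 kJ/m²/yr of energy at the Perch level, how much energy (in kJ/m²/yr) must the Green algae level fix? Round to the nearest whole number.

Cumulative transfer efficiency: 0.14 × 0.19 × 0.15 = 0.00399
Green algae energy = 500 / 0.00399 = 125313 kJ/m²/yr

125313 kJ/m²/yr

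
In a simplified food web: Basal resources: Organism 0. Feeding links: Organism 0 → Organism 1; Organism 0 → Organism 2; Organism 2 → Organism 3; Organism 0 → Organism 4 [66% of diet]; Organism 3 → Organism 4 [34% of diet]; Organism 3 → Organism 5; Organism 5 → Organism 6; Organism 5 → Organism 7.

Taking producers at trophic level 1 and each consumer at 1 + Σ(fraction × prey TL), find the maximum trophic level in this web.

5

Organism 1: 1 + 1 = 2
Organism 2: 1 + 1 = 2
Organism 3: 1 + 2 = 3
Organism 4: 1 + (0.66×1 + 0.34×3) = 2.68
Organism 5: 1 + 3 = 4
Organism 6: 1 + 4 = 5
Organism 7: 1 + 4 = 5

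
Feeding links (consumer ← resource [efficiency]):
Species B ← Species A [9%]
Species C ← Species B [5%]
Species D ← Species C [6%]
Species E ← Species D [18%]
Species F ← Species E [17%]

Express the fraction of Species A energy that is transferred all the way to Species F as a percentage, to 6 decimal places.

0.000826%

Product of link efficiencies: 0.09 × 0.05 × 0.06 × 0.18 × 0.17 = 0.000008262
As a percentage: 0.000008262 × 100 = 0.000826%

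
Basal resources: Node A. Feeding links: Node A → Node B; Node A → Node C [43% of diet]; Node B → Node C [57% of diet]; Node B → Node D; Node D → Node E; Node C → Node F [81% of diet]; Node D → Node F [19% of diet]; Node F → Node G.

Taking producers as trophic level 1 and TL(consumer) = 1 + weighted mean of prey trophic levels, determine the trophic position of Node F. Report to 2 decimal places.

3.65

Node B: 1 + 1 = 2
Node C: 1 + (0.43×1 + 0.57×2) = 2.57
Node D: 1 + 2 = 3
Node E: 1 + 3 = 4
Node F: 1 + (0.81×2.57 + 0.19×3) = 3.6517
Node G: 1 + 3.6517 = 4.6517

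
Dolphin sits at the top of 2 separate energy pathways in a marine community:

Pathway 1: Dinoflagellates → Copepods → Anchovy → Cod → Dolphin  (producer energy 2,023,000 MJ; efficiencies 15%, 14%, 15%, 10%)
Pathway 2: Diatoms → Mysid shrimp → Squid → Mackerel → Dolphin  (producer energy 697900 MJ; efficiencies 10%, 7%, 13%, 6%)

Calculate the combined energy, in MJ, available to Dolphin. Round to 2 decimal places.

Pathway 1: 2023000 × 0.15 × 0.14 × 0.15 × 0.1 = 637.245 MJ
Pathway 2: 697900 × 0.1 × 0.07 × 0.13 × 0.06 = 38.10534 MJ
Total at Dolphin: 637.245 + 38.10534 = 675.35034 MJ

675.35 MJ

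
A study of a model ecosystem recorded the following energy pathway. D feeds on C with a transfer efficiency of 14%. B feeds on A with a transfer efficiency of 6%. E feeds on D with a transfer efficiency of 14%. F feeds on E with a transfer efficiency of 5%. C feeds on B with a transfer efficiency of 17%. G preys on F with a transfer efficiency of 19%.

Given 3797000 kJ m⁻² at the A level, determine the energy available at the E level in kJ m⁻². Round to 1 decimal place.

B: 3797000 × 0.06 = 227820 kJ m⁻²
C: 227820 × 0.17 = 38729.4 kJ m⁻²
D: 38729.4 × 0.14 = 5422.116 kJ m⁻²
E: 5422.116 × 0.14 = 759.09624 kJ m⁻²

759.1 kJ m⁻²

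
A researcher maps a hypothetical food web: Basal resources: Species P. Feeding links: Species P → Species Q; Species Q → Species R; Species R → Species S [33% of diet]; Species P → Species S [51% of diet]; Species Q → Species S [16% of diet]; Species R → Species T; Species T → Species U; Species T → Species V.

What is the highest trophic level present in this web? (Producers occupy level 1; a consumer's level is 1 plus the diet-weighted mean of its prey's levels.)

5

Species Q: 1 + 1 = 2
Species R: 1 + 2 = 3
Species S: 1 + (0.33×3 + 0.51×1 + 0.16×2) = 2.82
Species T: 1 + 3 = 4
Species U: 1 + 4 = 5
Species V: 1 + 4 = 5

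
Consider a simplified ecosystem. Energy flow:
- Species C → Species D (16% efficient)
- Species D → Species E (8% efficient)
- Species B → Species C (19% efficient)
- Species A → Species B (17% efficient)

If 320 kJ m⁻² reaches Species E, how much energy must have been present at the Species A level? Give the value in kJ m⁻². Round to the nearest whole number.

773994 kJ m⁻²

Cumulative transfer efficiency: 0.17 × 0.19 × 0.16 × 0.08 = 0.00041344
Species A energy = 320 / 0.00041344 = 773994 kJ m⁻²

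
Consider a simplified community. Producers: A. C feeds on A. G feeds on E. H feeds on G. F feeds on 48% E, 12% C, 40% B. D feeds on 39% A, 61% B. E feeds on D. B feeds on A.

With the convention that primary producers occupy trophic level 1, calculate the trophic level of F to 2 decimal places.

3.77

B: 1 + 1 = 2
C: 1 + 1 = 2
D: 1 + (0.39×1 + 0.61×2) = 2.61
E: 1 + 2.61 = 3.61
F: 1 + (0.48×3.61 + 0.12×2 + 0.4×2) = 3.7728
G: 1 + 3.61 = 4.61
H: 1 + 4.61 = 5.61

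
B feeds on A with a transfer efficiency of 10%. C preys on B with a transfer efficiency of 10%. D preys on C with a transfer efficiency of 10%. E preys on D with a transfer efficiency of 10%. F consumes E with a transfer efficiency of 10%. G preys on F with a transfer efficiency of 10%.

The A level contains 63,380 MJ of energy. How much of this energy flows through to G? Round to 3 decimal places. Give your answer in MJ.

0.063 MJ

B: 63380 × 0.1 = 6338 MJ
C: 6338 × 0.1 = 633.8 MJ
D: 633.8 × 0.1 = 63.38 MJ
E: 63.38 × 0.1 = 6.338 MJ
F: 6.338 × 0.1 = 0.6338 MJ
G: 0.6338 × 0.1 = 0.06338 MJ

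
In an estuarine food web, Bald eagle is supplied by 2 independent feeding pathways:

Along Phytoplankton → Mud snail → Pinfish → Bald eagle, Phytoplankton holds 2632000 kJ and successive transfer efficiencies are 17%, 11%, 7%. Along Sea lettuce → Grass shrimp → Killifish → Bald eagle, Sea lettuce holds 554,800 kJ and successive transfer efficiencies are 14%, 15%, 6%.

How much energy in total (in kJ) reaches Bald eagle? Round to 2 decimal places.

Via Phytoplankton: 2632000 × 0.17 × 0.11 × 0.07 = 3445.288 kJ
Via Sea lettuce: 554800 × 0.14 × 0.15 × 0.06 = 699.048 kJ
Total at Bald eagle: 3445.288 + 699.048 = 4144.336 kJ

4144.34 kJ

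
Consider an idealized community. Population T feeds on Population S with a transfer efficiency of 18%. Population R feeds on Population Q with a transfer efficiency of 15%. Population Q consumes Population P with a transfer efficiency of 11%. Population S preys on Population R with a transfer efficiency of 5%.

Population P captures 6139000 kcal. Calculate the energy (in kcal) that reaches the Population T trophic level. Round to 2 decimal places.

911.64 kcal

Population Q: 6139000 × 0.11 = 675290 kcal
Population R: 675290 × 0.15 = 101293.5 kcal
Population S: 101293.5 × 0.05 = 5064.675 kcal
Population T: 5064.675 × 0.18 = 911.6415 kcal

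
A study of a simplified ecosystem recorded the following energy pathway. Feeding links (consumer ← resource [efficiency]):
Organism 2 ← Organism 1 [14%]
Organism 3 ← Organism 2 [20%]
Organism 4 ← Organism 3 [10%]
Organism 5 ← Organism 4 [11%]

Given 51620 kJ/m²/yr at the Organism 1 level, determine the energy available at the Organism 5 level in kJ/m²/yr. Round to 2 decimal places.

15.90 kJ/m²/yr

Organism 2: 51620 × 0.14 = 7226.8 kJ/m²/yr
Organism 3: 7226.8 × 0.2 = 1445.36 kJ/m²/yr
Organism 4: 1445.36 × 0.1 = 144.536 kJ/m²/yr
Organism 5: 144.536 × 0.11 = 15.89896 kJ/m²/yr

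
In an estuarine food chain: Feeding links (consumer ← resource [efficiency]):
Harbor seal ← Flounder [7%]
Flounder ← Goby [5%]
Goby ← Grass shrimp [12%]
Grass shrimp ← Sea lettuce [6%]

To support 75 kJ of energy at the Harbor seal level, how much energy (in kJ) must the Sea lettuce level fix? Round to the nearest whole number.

Cumulative transfer efficiency: 0.06 × 0.12 × 0.05 × 0.07 = 0.0000252
Sea lettuce energy = 75 / 0.0000252 = 2976190 kJ

2976190 kJ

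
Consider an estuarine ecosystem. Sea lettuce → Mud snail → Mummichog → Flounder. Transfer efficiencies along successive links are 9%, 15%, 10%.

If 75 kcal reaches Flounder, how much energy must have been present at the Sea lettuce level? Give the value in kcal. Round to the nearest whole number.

Cumulative transfer efficiency: 0.09 × 0.15 × 0.1 = 0.00135
Sea lettuce energy = 75 / 0.00135 = 55556 kcal

55556 kcal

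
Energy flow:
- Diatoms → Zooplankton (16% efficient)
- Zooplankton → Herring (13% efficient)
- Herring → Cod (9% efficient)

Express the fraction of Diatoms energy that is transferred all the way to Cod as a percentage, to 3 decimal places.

0.187%

Product of link efficiencies: 0.16 × 0.13 × 0.09 = 0.001872
As a percentage: 0.001872 × 100 = 0.187%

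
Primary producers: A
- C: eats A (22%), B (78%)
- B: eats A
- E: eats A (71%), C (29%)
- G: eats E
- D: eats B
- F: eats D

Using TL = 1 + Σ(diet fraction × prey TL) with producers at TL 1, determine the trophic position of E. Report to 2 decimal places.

2.52

B: 1 + 1 = 2
C: 1 + (0.22×1 + 0.78×2) = 2.78
D: 1 + 2 = 3
E: 1 + (0.71×1 + 0.29×2.78) = 2.5162
F: 1 + 3 = 4
G: 1 + 2.5162 = 3.5162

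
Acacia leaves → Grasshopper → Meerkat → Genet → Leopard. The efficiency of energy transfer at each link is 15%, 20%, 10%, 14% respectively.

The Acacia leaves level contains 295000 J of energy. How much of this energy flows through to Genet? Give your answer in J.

885 J

Grasshopper: 295000 × 0.15 = 44250 J
Meerkat: 44250 × 0.2 = 8850 J
Genet: 8850 × 0.1 = 885 J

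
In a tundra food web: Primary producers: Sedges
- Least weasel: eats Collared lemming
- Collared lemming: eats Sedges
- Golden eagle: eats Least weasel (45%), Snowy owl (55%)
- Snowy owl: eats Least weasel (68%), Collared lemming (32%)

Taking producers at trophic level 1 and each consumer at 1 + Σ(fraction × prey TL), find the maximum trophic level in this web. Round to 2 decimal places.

Collared lemming: 1 + 1 = 2
Least weasel: 1 + 2 = 3
Snowy owl: 1 + (0.68×3 + 0.32×2) = 3.68
Golden eagle: 1 + (0.45×3 + 0.55×3.68) = 4.374

4.37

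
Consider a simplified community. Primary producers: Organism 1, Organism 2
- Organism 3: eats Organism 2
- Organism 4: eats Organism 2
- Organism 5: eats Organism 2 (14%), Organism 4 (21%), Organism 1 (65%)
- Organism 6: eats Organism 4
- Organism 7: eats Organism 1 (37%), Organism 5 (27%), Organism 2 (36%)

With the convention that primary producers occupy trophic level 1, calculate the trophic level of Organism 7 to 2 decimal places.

Organism 3: 1 + 1 = 2
Organism 4: 1 + 1 = 2
Organism 5: 1 + (0.14×1 + 0.21×2 + 0.65×1) = 2.21
Organism 6: 1 + 2 = 3
Organism 7: 1 + (0.37×1 + 0.27×2.21 + 0.36×1) = 2.3267

2.33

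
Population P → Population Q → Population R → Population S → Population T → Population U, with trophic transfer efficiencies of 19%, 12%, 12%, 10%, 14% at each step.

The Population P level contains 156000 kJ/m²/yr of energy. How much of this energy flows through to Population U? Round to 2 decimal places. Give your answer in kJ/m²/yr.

5.98 kJ/m²/yr

Population Q: 156000 × 0.19 = 29640 kJ/m²/yr
Population R: 29640 × 0.12 = 3556.8 kJ/m²/yr
Population S: 3556.8 × 0.12 = 426.816 kJ/m²/yr
Population T: 426.816 × 0.1 = 42.6816 kJ/m²/yr
Population U: 42.6816 × 0.14 = 5.975424 kJ/m²/yr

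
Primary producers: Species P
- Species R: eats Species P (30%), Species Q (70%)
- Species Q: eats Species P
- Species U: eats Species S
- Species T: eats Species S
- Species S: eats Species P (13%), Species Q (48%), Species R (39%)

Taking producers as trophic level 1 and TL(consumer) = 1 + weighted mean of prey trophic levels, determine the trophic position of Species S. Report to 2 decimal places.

Species Q: 1 + 1 = 2
Species R: 1 + (0.3×1 + 0.7×2) = 2.7
Species S: 1 + (0.13×1 + 0.48×2 + 0.39×2.7) = 3.143
Species T: 1 + 3.143 = 4.143
Species U: 1 + 3.143 = 4.143

3.14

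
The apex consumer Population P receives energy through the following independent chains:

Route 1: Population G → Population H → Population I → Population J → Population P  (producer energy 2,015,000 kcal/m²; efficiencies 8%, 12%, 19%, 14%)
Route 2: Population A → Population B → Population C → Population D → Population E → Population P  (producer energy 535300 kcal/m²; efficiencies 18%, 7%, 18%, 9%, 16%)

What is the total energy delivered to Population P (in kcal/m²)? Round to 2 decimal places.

Route 1: 2015000 × 0.08 × 0.12 × 0.19 × 0.14 = 514.5504 kcal/m²
Route 2: 535300 × 0.18 × 0.07 × 0.18 × 0.09 × 0.16 = 17.48246976 kcal/m²
Total at Population P: 514.5504 + 17.48246976 = 532.03286976 kcal/m²

532.03 kcal/m²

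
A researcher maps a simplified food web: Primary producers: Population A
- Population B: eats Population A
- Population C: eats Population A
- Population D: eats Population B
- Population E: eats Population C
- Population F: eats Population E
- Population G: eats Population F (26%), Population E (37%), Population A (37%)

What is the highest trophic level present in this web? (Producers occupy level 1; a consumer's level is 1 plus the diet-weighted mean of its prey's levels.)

Population B: 1 + 1 = 2
Population C: 1 + 1 = 2
Population D: 1 + 2 = 3
Population E: 1 + 2 = 3
Population F: 1 + 3 = 4
Population G: 1 + (0.26×4 + 0.37×3 + 0.37×1) = 3.52

4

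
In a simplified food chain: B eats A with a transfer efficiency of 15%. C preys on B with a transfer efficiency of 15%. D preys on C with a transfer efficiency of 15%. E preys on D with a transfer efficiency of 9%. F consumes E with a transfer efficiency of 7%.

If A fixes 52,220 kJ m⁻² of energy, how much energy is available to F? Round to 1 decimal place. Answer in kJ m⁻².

1.1 kJ m⁻²

B: 52220 × 0.15 = 7833 kJ m⁻²
C: 7833 × 0.15 = 1174.95 kJ m⁻²
D: 1174.95 × 0.15 = 176.2425 kJ m⁻²
E: 176.2425 × 0.09 = 15.861825 kJ m⁻²
F: 15.861825 × 0.07 = 1.11032775 kJ m⁻²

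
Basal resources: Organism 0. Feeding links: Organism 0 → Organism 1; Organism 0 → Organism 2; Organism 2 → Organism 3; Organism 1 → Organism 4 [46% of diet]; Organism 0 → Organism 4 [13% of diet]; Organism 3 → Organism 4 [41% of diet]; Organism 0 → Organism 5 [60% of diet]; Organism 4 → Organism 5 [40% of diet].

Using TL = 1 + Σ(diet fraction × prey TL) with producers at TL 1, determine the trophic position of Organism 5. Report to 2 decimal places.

Organism 1: 1 + 1 = 2
Organism 2: 1 + 1 = 2
Organism 3: 1 + 2 = 3
Organism 4: 1 + (0.46×2 + 0.13×1 + 0.41×3) = 3.28
Organism 5: 1 + (0.6×1 + 0.4×3.28) = 2.912

2.91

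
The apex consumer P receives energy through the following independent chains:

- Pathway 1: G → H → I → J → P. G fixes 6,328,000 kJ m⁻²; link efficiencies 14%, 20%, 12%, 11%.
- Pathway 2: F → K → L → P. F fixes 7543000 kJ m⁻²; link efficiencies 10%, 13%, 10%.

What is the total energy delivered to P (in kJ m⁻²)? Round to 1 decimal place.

Pathway 1: 6328000 × 0.14 × 0.2 × 0.12 × 0.11 = 2338.8288 kJ m⁻²
Pathway 2: 7543000 × 0.1 × 0.13 × 0.1 = 9805.9 kJ m⁻²
Total at P: 2338.8288 + 9805.9 = 12144.7288 kJ m⁻²

12144.7 kJ m⁻²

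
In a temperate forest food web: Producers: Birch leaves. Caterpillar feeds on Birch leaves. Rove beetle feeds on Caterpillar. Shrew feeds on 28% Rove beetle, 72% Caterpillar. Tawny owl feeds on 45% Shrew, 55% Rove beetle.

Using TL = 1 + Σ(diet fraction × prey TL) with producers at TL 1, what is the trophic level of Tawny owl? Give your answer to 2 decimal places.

4.13

Caterpillar: 1 + 1 = 2
Rove beetle: 1 + 2 = 3
Shrew: 1 + (0.28×3 + 0.72×2) = 3.28
Tawny owl: 1 + (0.45×3.28 + 0.55×3) = 4.126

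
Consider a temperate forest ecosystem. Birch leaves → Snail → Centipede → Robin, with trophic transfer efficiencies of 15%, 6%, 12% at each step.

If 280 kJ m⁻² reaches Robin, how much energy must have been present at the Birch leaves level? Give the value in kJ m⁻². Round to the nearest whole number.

259259 kJ m⁻²

Cumulative transfer efficiency: 0.15 × 0.06 × 0.12 = 0.00108
Birch leaves energy = 280 / 0.00108 = 259259 kJ m⁻²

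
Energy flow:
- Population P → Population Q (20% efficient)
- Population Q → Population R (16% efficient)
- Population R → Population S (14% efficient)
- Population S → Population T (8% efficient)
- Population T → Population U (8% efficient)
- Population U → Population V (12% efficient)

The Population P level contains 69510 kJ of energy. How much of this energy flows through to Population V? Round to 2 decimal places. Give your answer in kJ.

0.24 kJ

Population Q: 69510 × 0.2 = 13902 kJ
Population R: 13902 × 0.16 = 2224.32 kJ
Population S: 2224.32 × 0.14 = 311.4048 kJ
Population T: 311.4048 × 0.08 = 24.912384 kJ
Population U: 24.912384 × 0.08 = 1.99299072 kJ
Population V: 1.99299072 × 0.12 = 0.2391588864 kJ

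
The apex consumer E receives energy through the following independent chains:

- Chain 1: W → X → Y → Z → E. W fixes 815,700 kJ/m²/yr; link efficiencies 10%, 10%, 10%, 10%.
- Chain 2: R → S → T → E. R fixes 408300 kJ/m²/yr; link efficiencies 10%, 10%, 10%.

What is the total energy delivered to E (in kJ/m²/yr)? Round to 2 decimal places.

489.87 kJ/m²/yr

Chain 1: 815700 × 0.1 × 0.1 × 0.1 × 0.1 = 81.57 kJ/m²/yr
Chain 2: 408300 × 0.1 × 0.1 × 0.1 = 408.3 kJ/m²/yr
Total at E: 81.57 + 408.3 = 489.87 kJ/m²/yr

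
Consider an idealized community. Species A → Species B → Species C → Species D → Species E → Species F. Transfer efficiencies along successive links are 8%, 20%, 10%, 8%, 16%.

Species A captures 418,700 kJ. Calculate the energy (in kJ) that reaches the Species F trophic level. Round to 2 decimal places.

Species B: 418700 × 0.08 = 33496 kJ
Species C: 33496 × 0.2 = 6699.2 kJ
Species D: 6699.2 × 0.1 = 669.92 kJ
Species E: 669.92 × 0.08 = 53.5936 kJ
Species F: 53.5936 × 0.16 = 8.574976 kJ

8.57 kJ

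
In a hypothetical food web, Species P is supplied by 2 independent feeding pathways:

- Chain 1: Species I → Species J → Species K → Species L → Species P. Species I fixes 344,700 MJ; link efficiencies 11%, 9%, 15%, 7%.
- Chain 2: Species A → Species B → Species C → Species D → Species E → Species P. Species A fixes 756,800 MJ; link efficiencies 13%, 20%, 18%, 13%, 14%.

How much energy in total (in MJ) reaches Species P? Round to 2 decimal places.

100.29 MJ

Chain 1: 344700 × 0.11 × 0.09 × 0.15 × 0.07 = 35.831565 MJ
Chain 2: 756800 × 0.13 × 0.2 × 0.18 × 0.13 × 0.14 = 64.4611968 MJ
Total at Species P: 35.831565 + 64.4611968 = 100.2927618 MJ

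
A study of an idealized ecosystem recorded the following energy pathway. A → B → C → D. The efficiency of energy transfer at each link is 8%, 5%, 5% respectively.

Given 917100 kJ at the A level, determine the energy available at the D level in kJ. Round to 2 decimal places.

183.42 kJ

B: 917100 × 0.08 = 73368 kJ
C: 73368 × 0.05 = 3668.4 kJ
D: 3668.4 × 0.05 = 183.42 kJ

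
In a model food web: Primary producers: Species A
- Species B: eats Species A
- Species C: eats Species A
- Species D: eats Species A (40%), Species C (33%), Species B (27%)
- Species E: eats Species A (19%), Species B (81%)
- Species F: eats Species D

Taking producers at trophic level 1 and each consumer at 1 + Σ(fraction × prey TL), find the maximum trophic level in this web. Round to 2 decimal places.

Species B: 1 + 1 = 2
Species C: 1 + 1 = 2
Species D: 1 + (0.4×1 + 0.33×2 + 0.27×2) = 2.6
Species E: 1 + (0.19×1 + 0.81×2) = 2.81
Species F: 1 + 2.6 = 3.6

3.60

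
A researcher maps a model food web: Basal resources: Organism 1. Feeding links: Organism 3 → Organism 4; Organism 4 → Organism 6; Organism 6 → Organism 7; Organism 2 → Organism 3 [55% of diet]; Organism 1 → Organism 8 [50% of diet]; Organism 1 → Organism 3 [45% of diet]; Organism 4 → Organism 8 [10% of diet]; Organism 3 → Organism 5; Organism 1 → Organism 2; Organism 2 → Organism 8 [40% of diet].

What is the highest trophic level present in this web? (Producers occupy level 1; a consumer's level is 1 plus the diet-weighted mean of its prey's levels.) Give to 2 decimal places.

Organism 2: 1 + 1 = 2
Organism 3: 1 + (0.55×2 + 0.45×1) = 2.55
Organism 4: 1 + 2.55 = 3.55
Organism 5: 1 + 2.55 = 3.55
Organism 6: 1 + 3.55 = 4.55
Organism 7: 1 + 4.55 = 5.55
Organism 8: 1 + (0.4×2 + 0.1×3.55 + 0.5×1) = 2.655

5.55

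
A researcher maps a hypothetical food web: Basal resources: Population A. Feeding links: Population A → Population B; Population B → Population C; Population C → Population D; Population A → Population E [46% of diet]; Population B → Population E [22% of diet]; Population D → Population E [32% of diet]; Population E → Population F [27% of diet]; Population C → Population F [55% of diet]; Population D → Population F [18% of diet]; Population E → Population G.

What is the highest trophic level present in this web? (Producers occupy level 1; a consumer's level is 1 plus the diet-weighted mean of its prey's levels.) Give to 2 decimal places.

4.23

Population B: 1 + 1 = 2
Population C: 1 + 2 = 3
Population D: 1 + 3 = 4
Population E: 1 + (0.46×1 + 0.22×2 + 0.32×4) = 3.18
Population F: 1 + (0.27×3.18 + 0.55×3 + 0.18×4) = 4.2286
Population G: 1 + 3.18 = 4.18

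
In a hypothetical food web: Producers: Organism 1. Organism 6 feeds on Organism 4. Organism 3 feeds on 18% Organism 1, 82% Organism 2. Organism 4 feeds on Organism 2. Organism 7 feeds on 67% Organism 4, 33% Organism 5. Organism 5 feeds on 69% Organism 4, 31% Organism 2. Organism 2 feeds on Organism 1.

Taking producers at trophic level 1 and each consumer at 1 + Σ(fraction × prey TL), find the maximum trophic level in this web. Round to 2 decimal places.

4.23

Organism 2: 1 + 1 = 2
Organism 3: 1 + (0.18×1 + 0.82×2) = 2.82
Organism 4: 1 + 2 = 3
Organism 5: 1 + (0.69×3 + 0.31×2) = 3.69
Organism 6: 1 + 3 = 4
Organism 7: 1 + (0.67×3 + 0.33×3.69) = 4.2277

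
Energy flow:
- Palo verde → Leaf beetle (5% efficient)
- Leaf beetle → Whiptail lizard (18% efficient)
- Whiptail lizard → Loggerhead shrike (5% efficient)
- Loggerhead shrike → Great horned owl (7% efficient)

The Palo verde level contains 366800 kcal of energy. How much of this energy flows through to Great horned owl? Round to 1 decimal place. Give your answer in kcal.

Leaf beetle: 366800 × 0.05 = 18340 kcal
Whiptail lizard: 18340 × 0.18 = 3301.2 kcal
Loggerhead shrike: 3301.2 × 0.05 = 165.06 kcal
Great horned owl: 165.06 × 0.07 = 11.5542 kcal

11.6 kcal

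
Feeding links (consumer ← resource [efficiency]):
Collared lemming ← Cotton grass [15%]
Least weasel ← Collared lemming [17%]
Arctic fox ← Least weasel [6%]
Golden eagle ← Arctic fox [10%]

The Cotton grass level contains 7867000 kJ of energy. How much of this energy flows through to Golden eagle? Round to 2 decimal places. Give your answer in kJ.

1203.65 kJ

Collared lemming: 7867000 × 0.15 = 1180050 kJ
Least weasel: 1180050 × 0.17 = 200608.5 kJ
Arctic fox: 200608.5 × 0.06 = 12036.51 kJ
Golden eagle: 12036.51 × 0.1 = 1203.651 kJ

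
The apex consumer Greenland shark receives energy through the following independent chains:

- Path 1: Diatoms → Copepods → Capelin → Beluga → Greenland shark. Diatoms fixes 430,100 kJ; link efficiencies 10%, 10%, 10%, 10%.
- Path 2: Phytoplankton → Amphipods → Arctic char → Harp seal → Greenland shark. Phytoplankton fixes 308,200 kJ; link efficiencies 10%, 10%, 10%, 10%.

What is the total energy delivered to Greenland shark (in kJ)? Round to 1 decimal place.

Path 1: 430100 × 0.1 × 0.1 × 0.1 × 0.1 = 43.01 kJ
Path 2: 308200 × 0.1 × 0.1 × 0.1 × 0.1 = 30.82 kJ
Total at Greenland shark: 43.01 + 30.82 = 73.83 kJ

73.8 kJ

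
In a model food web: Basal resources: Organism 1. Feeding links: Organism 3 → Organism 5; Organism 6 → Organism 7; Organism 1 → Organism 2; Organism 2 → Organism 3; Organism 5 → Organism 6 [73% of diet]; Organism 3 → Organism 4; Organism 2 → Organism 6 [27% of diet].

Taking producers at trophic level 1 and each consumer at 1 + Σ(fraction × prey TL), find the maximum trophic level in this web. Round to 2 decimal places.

Organism 2: 1 + 1 = 2
Organism 3: 1 + 2 = 3
Organism 4: 1 + 3 = 4
Organism 5: 1 + 3 = 4
Organism 6: 1 + (0.27×2 + 0.73×4) = 4.46
Organism 7: 1 + 4.46 = 5.46

5.46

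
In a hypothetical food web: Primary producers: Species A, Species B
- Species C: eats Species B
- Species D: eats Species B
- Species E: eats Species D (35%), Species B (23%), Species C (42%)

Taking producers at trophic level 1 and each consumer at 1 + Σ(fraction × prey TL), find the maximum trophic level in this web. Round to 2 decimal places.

Species C: 1 + 1 = 2
Species D: 1 + 1 = 2
Species E: 1 + (0.35×2 + 0.23×1 + 0.42×2) = 2.77

2.77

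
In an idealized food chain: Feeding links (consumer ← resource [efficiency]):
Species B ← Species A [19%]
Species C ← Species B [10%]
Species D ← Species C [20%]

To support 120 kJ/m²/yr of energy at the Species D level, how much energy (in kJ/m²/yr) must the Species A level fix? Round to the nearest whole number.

Cumulative transfer efficiency: 0.19 × 0.1 × 0.2 = 0.0038
Species A energy = 120 / 0.0038 = 31579 kJ/m²/yr

31579 kJ/m²/yr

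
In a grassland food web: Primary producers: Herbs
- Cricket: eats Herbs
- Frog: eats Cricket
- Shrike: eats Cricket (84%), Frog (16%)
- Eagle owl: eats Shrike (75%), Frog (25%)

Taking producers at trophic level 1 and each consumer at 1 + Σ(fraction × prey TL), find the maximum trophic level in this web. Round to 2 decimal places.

Cricket: 1 + 1 = 2
Frog: 1 + 2 = 3
Shrike: 1 + (0.84×2 + 0.16×3) = 3.16
Eagle owl: 1 + (0.75×3.16 + 0.25×3) = 4.12

4.12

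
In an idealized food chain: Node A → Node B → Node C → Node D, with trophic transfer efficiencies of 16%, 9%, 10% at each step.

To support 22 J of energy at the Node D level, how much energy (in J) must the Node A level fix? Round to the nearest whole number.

Cumulative transfer efficiency: 0.16 × 0.09 × 0.1 = 0.00144
Node A energy = 22 / 0.00144 = 15278 J

15278 J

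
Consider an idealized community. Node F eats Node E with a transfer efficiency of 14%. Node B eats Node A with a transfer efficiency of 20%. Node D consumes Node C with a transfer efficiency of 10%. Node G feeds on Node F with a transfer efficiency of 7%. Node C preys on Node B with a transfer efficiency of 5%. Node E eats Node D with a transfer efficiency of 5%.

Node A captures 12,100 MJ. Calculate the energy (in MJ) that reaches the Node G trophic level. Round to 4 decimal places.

0.0059 MJ

Node B: 12100 × 0.2 = 2420 MJ
Node C: 2420 × 0.05 = 121 MJ
Node D: 121 × 0.1 = 12.1 MJ
Node E: 12.1 × 0.05 = 0.605 MJ
Node F: 0.605 × 0.14 = 0.0847 MJ
Node G: 0.0847 × 0.07 = 0.005929 MJ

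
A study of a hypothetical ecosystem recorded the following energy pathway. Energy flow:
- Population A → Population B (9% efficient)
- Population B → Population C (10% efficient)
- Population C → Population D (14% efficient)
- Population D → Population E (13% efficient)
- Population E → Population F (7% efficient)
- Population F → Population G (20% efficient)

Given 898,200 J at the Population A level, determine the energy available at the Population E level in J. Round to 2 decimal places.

147.13 J

Population B: 898200 × 0.09 = 80838 J
Population C: 80838 × 0.1 = 8083.8 J
Population D: 8083.8 × 0.14 = 1131.732 J
Population E: 1131.732 × 0.13 = 147.12516 J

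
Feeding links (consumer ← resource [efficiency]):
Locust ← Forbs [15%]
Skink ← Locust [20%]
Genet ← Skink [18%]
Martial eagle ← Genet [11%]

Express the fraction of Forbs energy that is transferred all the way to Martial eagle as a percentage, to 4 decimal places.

0.0594%

Product of link efficiencies: 0.15 × 0.2 × 0.18 × 0.11 = 0.000594
As a percentage: 0.000594 × 100 = 0.0594%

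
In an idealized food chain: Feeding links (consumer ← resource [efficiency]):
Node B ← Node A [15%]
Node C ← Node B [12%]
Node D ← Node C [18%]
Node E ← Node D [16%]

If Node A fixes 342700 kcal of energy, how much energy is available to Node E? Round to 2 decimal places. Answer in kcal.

177.66 kcal

Node B: 342700 × 0.15 = 51405 kcal
Node C: 51405 × 0.12 = 6168.6 kcal
Node D: 6168.6 × 0.18 = 1110.348 kcal
Node E: 1110.348 × 0.16 = 177.65568 kcal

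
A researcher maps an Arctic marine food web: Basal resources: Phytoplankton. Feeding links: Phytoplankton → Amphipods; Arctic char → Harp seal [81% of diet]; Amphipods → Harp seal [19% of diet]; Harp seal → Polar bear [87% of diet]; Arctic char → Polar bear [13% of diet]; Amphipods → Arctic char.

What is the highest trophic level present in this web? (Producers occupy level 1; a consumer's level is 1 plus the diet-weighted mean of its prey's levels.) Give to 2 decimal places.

Amphipods: 1 + 1 = 2
Arctic char: 1 + 2 = 3
Harp seal: 1 + (0.19×2 + 0.81×3) = 3.81
Polar bear: 1 + (0.13×3 + 0.87×3.81) = 4.7047

4.70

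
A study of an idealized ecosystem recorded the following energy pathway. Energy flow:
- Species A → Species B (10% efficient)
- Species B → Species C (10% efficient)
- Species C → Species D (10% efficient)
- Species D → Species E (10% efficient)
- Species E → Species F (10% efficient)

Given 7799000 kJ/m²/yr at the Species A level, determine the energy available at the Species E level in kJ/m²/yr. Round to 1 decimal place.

779.9 kJ/m²/yr

Species B: 7799000 × 0.1 = 779900 kJ/m²/yr
Species C: 779900 × 0.1 = 77990 kJ/m²/yr
Species D: 77990 × 0.1 = 7799 kJ/m²/yr
Species E: 7799 × 0.1 = 779.9 kJ/m²/yr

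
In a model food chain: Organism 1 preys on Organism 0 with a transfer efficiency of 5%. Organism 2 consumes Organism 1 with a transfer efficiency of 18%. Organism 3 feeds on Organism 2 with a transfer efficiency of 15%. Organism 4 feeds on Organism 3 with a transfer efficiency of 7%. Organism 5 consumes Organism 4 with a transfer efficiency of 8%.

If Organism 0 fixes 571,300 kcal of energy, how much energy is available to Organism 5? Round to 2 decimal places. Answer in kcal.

4.32 kcal

Organism 1: 571300 × 0.05 = 28565 kcal
Organism 2: 28565 × 0.18 = 5141.7 kcal
Organism 3: 5141.7 × 0.15 = 771.255 kcal
Organism 4: 771.255 × 0.07 = 53.98785 kcal
Organism 5: 53.98785 × 0.08 = 4.319028 kcal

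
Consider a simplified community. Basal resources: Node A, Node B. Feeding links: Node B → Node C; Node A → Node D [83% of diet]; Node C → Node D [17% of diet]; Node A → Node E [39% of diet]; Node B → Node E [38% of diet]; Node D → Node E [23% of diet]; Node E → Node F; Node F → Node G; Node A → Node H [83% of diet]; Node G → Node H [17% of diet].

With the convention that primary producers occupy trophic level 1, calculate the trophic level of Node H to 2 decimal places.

Node C: 1 + 1 = 2
Node D: 1 + (0.83×1 + 0.17×2) = 2.17
Node E: 1 + (0.39×1 + 0.38×1 + 0.23×2.17) = 2.2691
Node F: 1 + 2.2691 = 3.2691
Node G: 1 + 3.2691 = 4.2691
Node H: 1 + (0.83×1 + 0.17×4.2691) = 2.555747

2.56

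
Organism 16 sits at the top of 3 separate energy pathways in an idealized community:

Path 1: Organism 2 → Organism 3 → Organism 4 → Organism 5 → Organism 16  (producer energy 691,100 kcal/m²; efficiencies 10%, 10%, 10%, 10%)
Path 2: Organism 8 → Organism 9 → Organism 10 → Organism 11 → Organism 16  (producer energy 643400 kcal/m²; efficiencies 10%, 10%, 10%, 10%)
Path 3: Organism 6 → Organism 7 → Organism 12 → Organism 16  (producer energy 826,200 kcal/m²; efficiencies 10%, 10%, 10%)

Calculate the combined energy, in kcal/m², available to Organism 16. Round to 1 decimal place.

Path 1: 691100 × 0.1 × 0.1 × 0.1 × 0.1 = 69.11 kcal/m²
Path 2: 643400 × 0.1 × 0.1 × 0.1 × 0.1 = 64.34 kcal/m²
Path 3: 826200 × 0.1 × 0.1 × 0.1 = 826.2 kcal/m²
Total at Organism 16: 69.11 + 64.34 + 826.2 = 959.65 kcal/m²

959.7 kcal/m²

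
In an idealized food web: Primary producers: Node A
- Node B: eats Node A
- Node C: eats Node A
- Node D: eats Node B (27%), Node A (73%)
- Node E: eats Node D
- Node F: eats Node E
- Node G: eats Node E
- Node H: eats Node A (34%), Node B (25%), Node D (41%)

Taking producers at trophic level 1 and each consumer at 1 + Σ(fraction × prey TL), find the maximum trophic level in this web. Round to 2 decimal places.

4.27

Node B: 1 + 1 = 2
Node C: 1 + 1 = 2
Node D: 1 + (0.27×2 + 0.73×1) = 2.27
Node E: 1 + 2.27 = 3.27
Node F: 1 + 3.27 = 4.27
Node G: 1 + 3.27 = 4.27
Node H: 1 + (0.34×1 + 0.25×2 + 0.41×2.27) = 2.7707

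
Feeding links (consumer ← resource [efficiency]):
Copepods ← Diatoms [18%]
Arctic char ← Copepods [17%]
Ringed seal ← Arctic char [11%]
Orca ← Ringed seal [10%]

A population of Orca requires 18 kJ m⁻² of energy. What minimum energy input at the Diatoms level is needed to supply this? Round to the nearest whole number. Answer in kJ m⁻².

Cumulative transfer efficiency: 0.18 × 0.17 × 0.11 × 0.1 = 0.0003366
Diatoms energy = 18 / 0.0003366 = 53476 kJ m⁻²

53476 kJ m⁻²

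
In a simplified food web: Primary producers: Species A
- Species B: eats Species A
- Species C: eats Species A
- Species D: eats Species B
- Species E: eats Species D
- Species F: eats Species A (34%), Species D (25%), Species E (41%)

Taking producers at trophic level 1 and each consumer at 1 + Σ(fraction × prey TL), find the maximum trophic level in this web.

Species B: 1 + 1 = 2
Species C: 1 + 1 = 2
Species D: 1 + 2 = 3
Species E: 1 + 3 = 4
Species F: 1 + (0.34×1 + 0.25×3 + 0.41×4) = 3.73

4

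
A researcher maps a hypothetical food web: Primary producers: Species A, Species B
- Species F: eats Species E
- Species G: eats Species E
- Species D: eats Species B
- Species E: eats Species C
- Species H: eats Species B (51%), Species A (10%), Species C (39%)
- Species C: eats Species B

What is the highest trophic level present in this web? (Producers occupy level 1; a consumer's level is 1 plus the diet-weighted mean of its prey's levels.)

4

Species C: 1 + 1 = 2
Species D: 1 + 1 = 2
Species E: 1 + 2 = 3
Species F: 1 + 3 = 4
Species G: 1 + 3 = 4
Species H: 1 + (0.51×1 + 0.1×1 + 0.39×2) = 2.39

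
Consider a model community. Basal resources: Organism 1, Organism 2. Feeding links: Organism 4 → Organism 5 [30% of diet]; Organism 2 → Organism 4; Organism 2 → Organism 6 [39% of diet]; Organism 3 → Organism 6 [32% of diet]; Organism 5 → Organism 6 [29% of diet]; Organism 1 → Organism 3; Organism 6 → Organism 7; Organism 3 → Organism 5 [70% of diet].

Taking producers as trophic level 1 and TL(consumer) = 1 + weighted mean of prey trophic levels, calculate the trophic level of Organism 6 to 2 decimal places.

Organism 3: 1 + 1 = 2
Organism 4: 1 + 1 = 2
Organism 5: 1 + (0.3×2 + 0.7×2) = 3
Organism 6: 1 + (0.32×2 + 0.29×3 + 0.39×1) = 2.9
Organism 7: 1 + 2.9 = 3.9

2.90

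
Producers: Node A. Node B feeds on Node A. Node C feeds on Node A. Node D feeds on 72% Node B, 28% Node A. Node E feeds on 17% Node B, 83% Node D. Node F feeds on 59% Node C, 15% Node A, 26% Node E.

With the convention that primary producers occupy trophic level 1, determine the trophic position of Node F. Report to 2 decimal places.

Node B: 1 + 1 = 2
Node C: 1 + 1 = 2
Node D: 1 + (0.72×2 + 0.28×1) = 2.72
Node E: 1 + (0.17×2 + 0.83×2.72) = 3.5976
Node F: 1 + (0.59×2 + 0.15×1 + 0.26×3.5976) = 3.265376

3.27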